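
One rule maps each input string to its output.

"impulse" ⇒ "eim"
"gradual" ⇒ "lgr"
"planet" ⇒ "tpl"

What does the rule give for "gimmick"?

Each output is the input with this applied: move the first 2 characters to the end (rotate left by 2), then keep only the last 3 characters.
For "gimmick", step one produces "mmickgi"; step two turns that into "kgi".

kgi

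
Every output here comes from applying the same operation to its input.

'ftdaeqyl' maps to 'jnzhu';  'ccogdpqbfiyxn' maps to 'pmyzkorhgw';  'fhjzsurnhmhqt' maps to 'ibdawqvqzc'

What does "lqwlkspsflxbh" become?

In each case the input is transformed by: shift every letter 9 places forward in the alphabet (wrapping around), then delete the first 3 characters.
Starting from "lqwlkspsflxbh": after the first operation, "uzfutbybougkq"; after the second, "utbybougkq".
(Check on "ccogdpqbfiyxn": → "llxpmyzkorhgw" → "pmyzkorhgw" ✓)

utbybougkq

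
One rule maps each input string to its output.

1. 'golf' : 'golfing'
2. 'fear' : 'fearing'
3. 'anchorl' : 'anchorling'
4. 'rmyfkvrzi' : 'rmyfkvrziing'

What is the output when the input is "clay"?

The transformation: append "ing".
On "clay" that produces "claying".

claying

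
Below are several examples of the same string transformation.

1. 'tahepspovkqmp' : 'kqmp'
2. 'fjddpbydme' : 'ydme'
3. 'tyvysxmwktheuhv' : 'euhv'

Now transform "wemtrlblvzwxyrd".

Each output is the input with this applied: keep only the last 4 characters.
So "wemtrlblvzwxyrd" becomes "xyrd".

xyrd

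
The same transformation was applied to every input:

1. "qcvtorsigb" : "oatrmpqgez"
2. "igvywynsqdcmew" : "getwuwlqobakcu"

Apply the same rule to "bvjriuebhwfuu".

In each case the input is transformed by: shift every letter 2 places backward in the alphabet (wrapping around).
Doing the same to "bvjriuebhwfuu": "zthpgsczfudss".

zthpgsczfudss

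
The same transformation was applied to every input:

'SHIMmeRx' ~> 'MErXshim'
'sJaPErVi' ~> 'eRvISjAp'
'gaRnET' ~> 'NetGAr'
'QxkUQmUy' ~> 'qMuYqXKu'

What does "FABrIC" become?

In each case the input is transformed by: swap the front and back halves of the string, then flip the case of every letter.
For "FABrIC", step one produces "rICFAB"; step two turns that into "Ricfab".

Ricfab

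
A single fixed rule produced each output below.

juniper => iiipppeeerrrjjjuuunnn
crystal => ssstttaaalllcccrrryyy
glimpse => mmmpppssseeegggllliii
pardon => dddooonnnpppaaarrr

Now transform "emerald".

rrraaallldddeeemmmeee

The transformation: move the first 3 characters to the end (rotate left by 3), then repeat every character 3 times.
For "emerald", step one produces "raldeme"; step two turns that into "rrraaallldddeeemmmeee".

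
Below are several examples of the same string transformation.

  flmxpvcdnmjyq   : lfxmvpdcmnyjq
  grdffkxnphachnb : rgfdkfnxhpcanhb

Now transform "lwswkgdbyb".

wlwsgkbdby

The transformation: swap each adjacent pair of characters (1↔2, 3↔4, ...).
So "lwswkgdbyb" becomes "wlwsgkbdby".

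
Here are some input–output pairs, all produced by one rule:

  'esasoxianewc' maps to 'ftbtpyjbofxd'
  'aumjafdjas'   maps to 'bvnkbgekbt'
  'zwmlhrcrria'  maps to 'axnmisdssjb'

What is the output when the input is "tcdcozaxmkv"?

udedpabynlw

The transformation: shift every letter 1 place forward in the alphabet (wrapping around).
"tcdcozaxmkv" → "udedpabynlw".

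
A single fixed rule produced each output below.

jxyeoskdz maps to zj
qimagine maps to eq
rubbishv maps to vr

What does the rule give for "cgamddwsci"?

ic

The transformation: move the last character to the front, then keep only the first 2 characters.
"cgamddwsci" → "icgamddwsc" → "ic".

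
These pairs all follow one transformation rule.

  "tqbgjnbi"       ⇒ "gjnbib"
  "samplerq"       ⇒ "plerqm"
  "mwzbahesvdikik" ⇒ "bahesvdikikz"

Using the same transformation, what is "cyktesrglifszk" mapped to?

In each case the input is transformed by: delete the first 2 characters, then move the first character to the end.
On "cyktesrglifszk": the first step gives "ktesrglifszk", and the second then gives "tesrglifszkk".

tesrglifszkk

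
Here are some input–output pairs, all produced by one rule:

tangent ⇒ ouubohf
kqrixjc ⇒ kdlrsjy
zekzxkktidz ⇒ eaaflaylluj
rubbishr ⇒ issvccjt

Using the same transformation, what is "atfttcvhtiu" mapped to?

The rule is to move the last 2 characters to the front (rotate right by 2), then shift every letter 1 place forward in the alphabet (wrapping around).
Starting from "atfttcvhtiu": after the first operation, "iuatfttcvht"; after the second, "jvbuguudwiu".

jvbuguudwiu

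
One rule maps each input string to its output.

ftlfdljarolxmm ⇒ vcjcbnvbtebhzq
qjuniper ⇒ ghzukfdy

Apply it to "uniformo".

Looking at the pairs, the operation is to take characters alternately from the front and the back (1st, last, 2nd, 2nd-last, ...), then shift every letter 10 places backward in the alphabet (wrapping around).
Working it through for "uniformo": intermediate "uonmirfo", final "kedcyhve".

kedcyhve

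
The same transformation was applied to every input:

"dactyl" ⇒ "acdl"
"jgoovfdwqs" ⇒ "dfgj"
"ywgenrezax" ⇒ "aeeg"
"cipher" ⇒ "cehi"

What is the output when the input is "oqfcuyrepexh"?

The transformation: sort the characters into alphabetical order, then keep only the first 4 characters.
On "oqfcuyrepexh": the first step gives "ceefhopqruxy", and the second then gives "ceef".

ceef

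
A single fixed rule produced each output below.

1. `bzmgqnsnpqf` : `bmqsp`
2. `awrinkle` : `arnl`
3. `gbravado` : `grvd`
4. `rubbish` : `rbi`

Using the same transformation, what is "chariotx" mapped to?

Looking at the pairs, the operation is to delete the last character, then keep every other character starting from the first (positions 1st, 3rd, 5th, ...).
Starting from "chariotx": after the first operation, "chariot"; after the second, "cait".

cait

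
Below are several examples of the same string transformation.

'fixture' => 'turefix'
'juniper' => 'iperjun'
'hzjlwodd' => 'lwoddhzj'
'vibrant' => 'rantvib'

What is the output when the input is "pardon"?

donpar

Rule — move the first 3 characters to the end (rotate left by 3).
On "pardon" that produces "donpar".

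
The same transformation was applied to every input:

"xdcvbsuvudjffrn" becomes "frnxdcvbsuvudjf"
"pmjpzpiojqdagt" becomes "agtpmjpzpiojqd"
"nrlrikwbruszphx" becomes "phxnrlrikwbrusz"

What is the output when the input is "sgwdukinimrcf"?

rcfsgwdukinim

The transformation: move the last 3 characters to the front (rotate right by 3).
On "sgwdukinimrcf" that produces "rcfsgwdukinim".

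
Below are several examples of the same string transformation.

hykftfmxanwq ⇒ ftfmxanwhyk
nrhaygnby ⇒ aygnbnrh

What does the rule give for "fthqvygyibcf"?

The rule is to delete the last character, then move the first 3 characters to the end (rotate left by 3).
"fthqvygyibcf" → "fthqvygyibc" → "qvygyibcfth".

qvygyibcfth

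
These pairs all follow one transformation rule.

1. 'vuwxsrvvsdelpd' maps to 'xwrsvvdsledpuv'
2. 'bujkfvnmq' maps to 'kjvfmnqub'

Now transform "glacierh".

caeihrlg

The transformation: swap each adjacent pair of characters (1↔2, 3↔4, ...), then move the first 2 characters to the end (rotate left by 2).
"glacierh" → "caeihrlg".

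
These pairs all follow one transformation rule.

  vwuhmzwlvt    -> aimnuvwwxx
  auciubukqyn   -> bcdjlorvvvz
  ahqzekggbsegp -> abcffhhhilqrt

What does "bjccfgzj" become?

Looking at the pairs, the operation is to shift every letter 1 place forward in the alphabet (wrapping around), then sort the characters into alphabetical order.
"bjccfgzj" → "ckddghak" → "acddghkk".
(Check on "ahqzekggbsegp": → "biraflhhctfhq" → "abcffhhhilqrt" ✓)

acddghkk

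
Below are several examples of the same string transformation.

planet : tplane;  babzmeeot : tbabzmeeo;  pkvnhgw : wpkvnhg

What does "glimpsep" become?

pglimpse

Rule — move the last character to the front.
For "glimpsep" the result is "pglimpse".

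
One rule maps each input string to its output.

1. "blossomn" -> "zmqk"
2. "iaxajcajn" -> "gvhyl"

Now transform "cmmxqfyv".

akow

The rule is to keep every other character starting from the first (positions 1st, 3rd, 5th, ...), then shift every letter 2 places backward in the alphabet (wrapping around).
So "cmmxqfyv" becomes "akow".
(Check on "iaxajcajn": → "ixjan" → "gvhyl" ✓)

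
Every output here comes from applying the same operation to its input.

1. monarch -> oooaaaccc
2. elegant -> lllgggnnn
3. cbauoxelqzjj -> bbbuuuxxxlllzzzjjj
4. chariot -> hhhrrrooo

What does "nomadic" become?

The transformation: keep every other character starting from the second (positions 2nd, 4th, 6th, ...), then repeat every character 3 times.
So "nomadic" becomes "oooaaaiii".

oooaaaiii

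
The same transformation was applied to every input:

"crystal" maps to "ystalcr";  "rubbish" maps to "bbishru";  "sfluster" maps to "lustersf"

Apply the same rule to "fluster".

In each case the input is transformed by: move the first 2 characters to the end (rotate left by 2).
On "fluster" that produces "usterfl".

usterfl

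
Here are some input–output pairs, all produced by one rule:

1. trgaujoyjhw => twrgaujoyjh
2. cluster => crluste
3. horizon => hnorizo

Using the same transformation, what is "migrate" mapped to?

The transformation: swap the first and last characters, then move the last character to the front.
So "migrate" becomes "meigrat".

meigrat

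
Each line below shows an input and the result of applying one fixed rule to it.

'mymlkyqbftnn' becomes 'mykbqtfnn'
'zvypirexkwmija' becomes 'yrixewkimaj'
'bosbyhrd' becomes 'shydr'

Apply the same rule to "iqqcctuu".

qtcuu

Rule — swap each adjacent pair of characters (1↔2, 3↔4, ...), then delete the first 3 characters.
Starting from "iqqcctuu": after the first operation, "qicqtcuu"; after the second, "qtcuu".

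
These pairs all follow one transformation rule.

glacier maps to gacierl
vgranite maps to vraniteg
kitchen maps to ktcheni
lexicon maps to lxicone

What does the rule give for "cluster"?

custerl

The transformation: move the first character to the end, then swap the first and last characters.
Starting from "cluster": after the first operation, "lusterc"; after the second, "custerl".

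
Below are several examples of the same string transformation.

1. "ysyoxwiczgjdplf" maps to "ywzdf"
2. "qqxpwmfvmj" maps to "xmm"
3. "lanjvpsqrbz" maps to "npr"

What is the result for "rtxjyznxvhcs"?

The rule is to keep one character in every 3, starting at position 3 (positions 3rd, 6th, 9th, ...).
So "rtxjyznxvhcs" becomes "xzvs".

xzvs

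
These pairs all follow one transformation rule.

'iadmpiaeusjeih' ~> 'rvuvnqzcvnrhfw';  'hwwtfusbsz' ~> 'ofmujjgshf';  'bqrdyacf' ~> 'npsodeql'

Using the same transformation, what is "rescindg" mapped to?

aqterfpv

Looking at the pairs, the operation is to move the last 3 characters to the front (rotate right by 3), then shift every letter 13 places forward in the alphabet (wrapping around) — i.e. ROT13.
"rescindg" → "ndgresci" → "aqterfpv".
(Check on "iadmpiaeusjeih": → "eihiadmpiaeusj" → "rvuvnqzcvnrhfw" ✓)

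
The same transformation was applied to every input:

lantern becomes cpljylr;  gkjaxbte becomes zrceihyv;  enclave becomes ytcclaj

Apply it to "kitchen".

fcligra

The rule is to move the last 3 characters to the front (rotate right by 3), then shift every letter 2 places backward in the alphabet (wrapping around).
For "kitchen", step one produces "henkitc"; step two turns that into "fcligra".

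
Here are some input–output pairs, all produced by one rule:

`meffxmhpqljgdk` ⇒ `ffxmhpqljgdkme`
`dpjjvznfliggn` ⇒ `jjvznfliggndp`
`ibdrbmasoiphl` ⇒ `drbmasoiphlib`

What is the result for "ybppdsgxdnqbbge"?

What's happening: move the first 2 characters to the end (rotate left by 2).
"ybppdsgxdnqbbge" → "ppdsgxdnqbbgeyb".

ppdsgxdnqbbgeyb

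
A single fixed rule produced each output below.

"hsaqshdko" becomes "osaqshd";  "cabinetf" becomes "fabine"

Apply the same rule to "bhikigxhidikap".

phikigxhidik

The pattern: swap the first and last characters, then delete the last 2 characters.
On "bhikigxhidikap": the first step gives "phikigxhidikab", and the second then gives "phikigxhidik".
(Check on "hsaqshdko": → "osaqshdkh" → "osaqshd" ✓)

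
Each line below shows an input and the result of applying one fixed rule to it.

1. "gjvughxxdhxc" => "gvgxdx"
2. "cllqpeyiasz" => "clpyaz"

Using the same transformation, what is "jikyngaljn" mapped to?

What's happening: keep every other character starting from the first (positions 1st, 3rd, 5th, ...).
So "jikyngaljn" becomes "jknaj".

jknaj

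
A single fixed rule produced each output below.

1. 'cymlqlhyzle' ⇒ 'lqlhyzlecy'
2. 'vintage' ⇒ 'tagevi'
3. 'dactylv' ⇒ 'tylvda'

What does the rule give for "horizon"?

The transformation: move the first 3 characters to the end (rotate left by 3), then delete the last character.
On "horizon": the first step gives "izonhor", and the second then gives "izonho".

izonho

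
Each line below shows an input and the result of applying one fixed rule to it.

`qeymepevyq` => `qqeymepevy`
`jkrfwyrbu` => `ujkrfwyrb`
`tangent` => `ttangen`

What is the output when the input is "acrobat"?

Looking at the pairs, the operation is to move the last character to the front.
So "acrobat" becomes "tacroba".

tacroba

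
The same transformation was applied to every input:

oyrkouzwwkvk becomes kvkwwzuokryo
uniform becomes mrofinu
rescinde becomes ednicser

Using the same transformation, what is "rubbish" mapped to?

hsibbur

The pattern: reverse the string.
For "rubbish" the result is "hsibbur".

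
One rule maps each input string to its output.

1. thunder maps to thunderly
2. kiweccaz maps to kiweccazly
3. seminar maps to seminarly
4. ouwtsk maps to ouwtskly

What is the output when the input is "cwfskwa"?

Looking at the pairs, the operation is to append "ly".
For "cwfskwa" the result is "cwfskwaly".

cwfskwaly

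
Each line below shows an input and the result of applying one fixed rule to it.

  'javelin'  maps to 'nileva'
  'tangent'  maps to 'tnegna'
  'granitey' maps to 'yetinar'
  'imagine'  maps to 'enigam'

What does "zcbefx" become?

xfebc

Looking at the pairs, the operation is to reverse the string, then delete the last character.
On "zcbefx": the first step gives "xfebcz", and the second then gives "xfebc".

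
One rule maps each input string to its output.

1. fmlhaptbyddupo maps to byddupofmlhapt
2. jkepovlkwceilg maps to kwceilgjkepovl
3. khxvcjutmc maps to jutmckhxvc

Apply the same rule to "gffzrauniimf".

uniimfgffzra

The rule is to swap the front and back halves of the string.
On "gffzrauniimf" that produces "uniimfgffzra".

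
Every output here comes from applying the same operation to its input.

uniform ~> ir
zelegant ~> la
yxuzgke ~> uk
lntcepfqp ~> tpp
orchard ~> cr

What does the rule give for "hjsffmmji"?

smi

The pattern: keep one character in every 3, starting at position 3 (positions 3rd, 6th, 9th, ...).
On "hjsffmmji" that produces "smi".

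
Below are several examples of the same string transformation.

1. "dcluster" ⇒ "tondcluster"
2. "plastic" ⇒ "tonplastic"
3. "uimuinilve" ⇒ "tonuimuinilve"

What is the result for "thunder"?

The pattern: prepend "ton".
Applying that to "thunder" gives "tonthunder".

tonthunder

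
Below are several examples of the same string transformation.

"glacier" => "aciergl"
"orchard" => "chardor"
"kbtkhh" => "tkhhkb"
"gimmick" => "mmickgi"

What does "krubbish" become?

The rule is to move the first 2 characters to the end (rotate left by 2).
"krubbish" → "ubbishkr".

ubbishkr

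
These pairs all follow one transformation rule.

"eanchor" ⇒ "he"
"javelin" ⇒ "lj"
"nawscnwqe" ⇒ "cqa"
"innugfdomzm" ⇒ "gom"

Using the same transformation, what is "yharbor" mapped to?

by

What's happening: move the first 2 characters to the end (rotate left by 2), then keep one character in every 3, starting at position 3 (positions 3rd, 6th, 9th, ...).
"yharbor" → "arboryh" → "by".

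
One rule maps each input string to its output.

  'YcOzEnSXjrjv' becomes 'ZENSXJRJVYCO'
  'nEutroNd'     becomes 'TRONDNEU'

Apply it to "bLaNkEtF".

NKETFBLA

The transformation: move the first 3 characters to the end (rotate left by 3), then convert every letter to uppercase.
On "bLaNkEtF": the first step gives "NkEtFbLa", and the second then gives "NKETFBLA".
(Check on "YcOzEnSXjrjv": → "zEnSXjrjvYcO" → "ZENSXJRJVYCO" ✓)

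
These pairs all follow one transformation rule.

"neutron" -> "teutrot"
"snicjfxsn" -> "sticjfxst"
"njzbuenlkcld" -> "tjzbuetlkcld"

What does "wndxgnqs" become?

What's happening: replace every "n" with "t".
On "wndxgnqs" that produces "wtdxgtqs".

wtdxgtqs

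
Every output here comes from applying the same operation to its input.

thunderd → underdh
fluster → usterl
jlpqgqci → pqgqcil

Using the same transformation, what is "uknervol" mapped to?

nervolk

The rule is to delete the first character, then move the first character to the end.
Starting from "uknervol": after the first operation, "knervol"; after the second, "nervolk".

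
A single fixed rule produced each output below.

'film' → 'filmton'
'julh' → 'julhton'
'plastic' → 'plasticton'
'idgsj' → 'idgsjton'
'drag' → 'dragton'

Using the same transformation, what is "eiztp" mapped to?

eiztpton

The pattern: append "ton".
On "eiztp" that produces "eiztpton".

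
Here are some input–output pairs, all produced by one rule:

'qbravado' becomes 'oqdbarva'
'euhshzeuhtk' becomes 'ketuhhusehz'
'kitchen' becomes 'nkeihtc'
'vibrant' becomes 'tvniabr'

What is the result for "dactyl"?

Rule — reverse the string, then take characters alternately from the front and the back (1st, last, 2nd, 2nd-last, ...).
Working it through for "dactyl": intermediate "lytcad", final "ldyatc".

ldyatc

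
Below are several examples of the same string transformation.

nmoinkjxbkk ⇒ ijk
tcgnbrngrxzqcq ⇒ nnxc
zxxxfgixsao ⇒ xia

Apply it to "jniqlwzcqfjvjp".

Looking at the pairs, the operation is to move the first character to the end, then keep one character in every 3, starting at position 3 (positions 3rd, 6th, 9th, ...).
For "jniqlwzcqfjvjp", step one produces "niqlwzcqfjvjpj"; step two turns that into "qzfj".

qzfj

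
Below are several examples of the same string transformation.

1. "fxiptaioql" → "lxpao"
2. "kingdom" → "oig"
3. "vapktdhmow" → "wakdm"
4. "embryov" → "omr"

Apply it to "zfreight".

tfeg

The rule is to keep every other character starting from the second (positions 2nd, 4th, 6th, ...), then move the last character to the front.
Applying both steps to "zfreight": "fegt", then "tfeg".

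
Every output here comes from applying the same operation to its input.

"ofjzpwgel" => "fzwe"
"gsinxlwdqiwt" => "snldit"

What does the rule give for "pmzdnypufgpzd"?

mdyugz

The transformation: keep every other character starting from the second (positions 2nd, 4th, 6th, ...).
On "pmzdnypufgpzd" that produces "mdyugz".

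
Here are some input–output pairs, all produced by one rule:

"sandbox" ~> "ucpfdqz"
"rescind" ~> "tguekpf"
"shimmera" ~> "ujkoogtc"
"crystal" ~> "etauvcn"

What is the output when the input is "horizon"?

jqtkbqp

What's happening: shift every letter 2 places forward in the alphabet (wrapping around).
On "horizon" that produces "jqtkbqp".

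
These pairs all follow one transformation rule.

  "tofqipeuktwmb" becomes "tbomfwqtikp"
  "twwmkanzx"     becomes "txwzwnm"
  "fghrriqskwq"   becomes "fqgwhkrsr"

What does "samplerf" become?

In each case the input is transformed by: take characters alternately from the front and the back (1st, last, 2nd, 2nd-last, ...), then delete the last 2 characters.
"samplerf" → "sfarmepl" → "sfarme".
(Check on "twwmkanzx": → "txwzwnmak" → "txwzwnm" ✓)

sfarme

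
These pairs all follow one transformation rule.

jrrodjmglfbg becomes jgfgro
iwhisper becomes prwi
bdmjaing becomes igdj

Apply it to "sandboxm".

omad

In each case the input is transformed by: keep every other character starting from the second (positions 2nd, 4th, 6th, ...), then move the first 2 characters to the end (rotate left by 2).
For "sandboxm", step one produces "adom"; step two turns that into "omad".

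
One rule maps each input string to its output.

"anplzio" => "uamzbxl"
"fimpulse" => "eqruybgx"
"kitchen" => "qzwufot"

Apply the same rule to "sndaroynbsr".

Rule — move the last 2 characters to the front (rotate right by 2), then shift every letter 12 places forward in the alphabet (wrapping around).
Applying both steps to "sndaroynbsr": "srsndaroynb", then "edezpmdakzn".

edezpmdakzn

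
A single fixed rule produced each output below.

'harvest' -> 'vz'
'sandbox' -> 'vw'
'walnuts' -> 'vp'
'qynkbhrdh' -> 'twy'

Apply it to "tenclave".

The pattern: keep one character in every 3, starting at position 2 (positions 2nd, 5th, 8th, ...), then shift every letter 5 places backward in the alphabet (wrapping around).
"tenclave" → "ele" → "zgz".

zgz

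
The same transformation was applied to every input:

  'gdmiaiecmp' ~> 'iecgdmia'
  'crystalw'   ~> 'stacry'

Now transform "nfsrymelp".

ymenfsr

The rule is to delete the last 2 characters, then move the last 3 characters to the front (rotate right by 3).
Starting from "nfsrymelp": after the first operation, "nfsryme"; after the second, "ymenfsr".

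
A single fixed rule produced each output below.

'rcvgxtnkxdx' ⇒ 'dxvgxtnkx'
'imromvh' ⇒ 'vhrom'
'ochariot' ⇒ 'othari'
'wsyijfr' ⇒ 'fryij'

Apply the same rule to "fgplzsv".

svplz

Rule — delete the first 2 characters, then move the last 2 characters to the front (rotate right by 2).
For "fgplzsv", step one produces "plzsv"; step two turns that into "svplz".
(Check on "rcvgxtnkxdx": → "vgxtnkxdx" → "dxvgxtnkx" ✓)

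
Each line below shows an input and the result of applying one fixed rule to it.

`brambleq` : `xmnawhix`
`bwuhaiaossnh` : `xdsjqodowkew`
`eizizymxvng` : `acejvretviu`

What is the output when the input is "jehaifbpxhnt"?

fpajddwtelbx

Rule — shift every letter 4 places backward in the alphabet (wrapping around), then take characters alternately from the front and the back (1st, last, 2nd, 2nd-last, ...).
Starting from "jehaifbpxhnt": after the first operation, "fadwebxltdjp"; after the second, "fpajddwtelbx".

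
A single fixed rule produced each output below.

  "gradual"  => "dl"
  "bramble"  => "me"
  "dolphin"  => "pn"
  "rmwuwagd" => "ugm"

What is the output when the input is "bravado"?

The rule is to move the first 2 characters to the end (rotate left by 2), then keep one character in every 3, starting at position 2 (positions 2nd, 5th, 8th, ...).
Starting from "bravado": after the first operation, "avadobr"; after the second, "vo".

vo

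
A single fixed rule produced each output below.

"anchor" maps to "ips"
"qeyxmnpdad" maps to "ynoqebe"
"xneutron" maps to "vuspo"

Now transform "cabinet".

Each output is the input with this applied: shift every letter 1 place forward in the alphabet (wrapping around), then delete the first 3 characters.
On "cabinet": the first step gives "dbcjofu", and the second then gives "jofu".

jofu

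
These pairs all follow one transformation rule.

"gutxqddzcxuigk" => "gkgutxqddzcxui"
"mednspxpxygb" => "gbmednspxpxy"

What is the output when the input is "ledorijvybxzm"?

zmledorijvybx

The rule is to move the last 2 characters to the front (rotate right by 2).
For "ledorijvybxzm" the result is "zmledorijvybx".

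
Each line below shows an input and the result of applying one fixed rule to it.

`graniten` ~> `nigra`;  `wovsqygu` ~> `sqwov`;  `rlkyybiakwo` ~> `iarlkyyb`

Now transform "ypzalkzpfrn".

Each output is the input with this applied: delete the last 3 characters, then move the last 2 characters to the front (rotate right by 2).
Starting from "ypzalkzpfrn": after the first operation, "ypzalkzp"; after the second, "zpypzalk".
(Check on "wovsqygu": → "wovsq" → "sqwov" ✓)

zpypzalk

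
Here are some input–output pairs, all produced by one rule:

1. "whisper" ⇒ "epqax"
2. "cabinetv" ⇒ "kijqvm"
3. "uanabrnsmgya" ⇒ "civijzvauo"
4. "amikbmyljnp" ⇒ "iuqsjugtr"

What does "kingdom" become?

Looking at the pairs, the operation is to shift every letter 8 places forward in the alphabet (wrapping around), then delete the last 2 characters.
For "kingdom", step one produces "sqvolwu"; step two turns that into "sqvol".

sqvol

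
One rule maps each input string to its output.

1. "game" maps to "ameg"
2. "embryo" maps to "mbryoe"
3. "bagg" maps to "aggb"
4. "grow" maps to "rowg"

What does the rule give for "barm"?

armb

The pattern: move the first character to the end.
Doing the same to "barm": "armb".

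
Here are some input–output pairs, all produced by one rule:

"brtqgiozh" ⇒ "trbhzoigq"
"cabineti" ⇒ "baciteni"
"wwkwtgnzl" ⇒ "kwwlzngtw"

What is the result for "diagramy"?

In each case the input is transformed by: move the first 3 characters to the end (rotate left by 3), then reverse the string.
Starting from "diagramy": after the first operation, "gramydia"; after the second, "aidymarg".

aidymarg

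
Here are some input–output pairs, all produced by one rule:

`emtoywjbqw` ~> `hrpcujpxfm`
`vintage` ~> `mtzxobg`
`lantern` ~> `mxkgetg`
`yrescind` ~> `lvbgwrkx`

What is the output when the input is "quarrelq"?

Rule — move the first 3 characters to the end (rotate left by 3), then shift every letter 7 places backward in the alphabet (wrapping around).
"quarrelq" → "rrelqqua" → "kkxejjnt".

kkxejjnt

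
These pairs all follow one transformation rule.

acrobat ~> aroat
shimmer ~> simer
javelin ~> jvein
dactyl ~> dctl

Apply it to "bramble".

bamle

Each output is the input with this applied: double every character, then keep one character in every 3, starting at position 2 (positions 2nd, 5th, 8th, ...).
Applying that to "bramble" gives "bamle".
(Check on "acrobat": → "aaccrroobbaatt" → "aroat" ✓)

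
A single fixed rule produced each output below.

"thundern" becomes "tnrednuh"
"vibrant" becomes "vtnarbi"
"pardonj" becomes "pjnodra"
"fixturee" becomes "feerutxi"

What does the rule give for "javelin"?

jnileva

The pattern: move the first character to the end, then reverse the string.
On "javelin" that produces "jnileva".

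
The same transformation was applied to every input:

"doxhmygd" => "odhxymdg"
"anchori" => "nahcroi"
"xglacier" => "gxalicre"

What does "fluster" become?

lfsuetr

In each case the input is transformed by: swap each adjacent pair of characters (1↔2, 3↔4, ...).
Doing the same to "fluster": "lfsuetr".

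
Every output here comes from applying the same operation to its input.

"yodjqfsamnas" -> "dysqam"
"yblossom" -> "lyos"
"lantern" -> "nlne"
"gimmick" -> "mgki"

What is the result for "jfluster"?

ljes

In each case the input is transformed by: keep every other character starting from the first (positions 1st, 3rd, 5th, ...), then swap each adjacent pair of characters (1↔2, 3↔4, ...).
On "jfluster": the first step gives "jlse", and the second then gives "ljes".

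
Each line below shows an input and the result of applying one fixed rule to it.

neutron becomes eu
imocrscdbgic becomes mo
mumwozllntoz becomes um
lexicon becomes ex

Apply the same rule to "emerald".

me

Each output is the input with this applied: move the first 3 characters to the end (rotate left by 3), then keep only the last 2 characters.
On "emerald": the first step gives "raldeme", and the second then gives "me".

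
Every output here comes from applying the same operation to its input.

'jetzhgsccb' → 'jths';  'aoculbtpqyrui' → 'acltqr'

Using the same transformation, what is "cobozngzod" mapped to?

Each output is the input with this applied: delete the last 2 characters, then keep every other character starting from the first (positions 1st, 3rd, 5th, ...).
On "cobozngzod" that produces "cbzg".

cbzg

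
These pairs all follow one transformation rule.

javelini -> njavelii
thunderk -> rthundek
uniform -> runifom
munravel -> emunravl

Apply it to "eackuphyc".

Looking at the pairs, the operation is to move the last character to the front, then swap the first and last characters.
Applying both steps to "eackuphyc": "ceackuphy", then "yeackuphc".

yeackuphc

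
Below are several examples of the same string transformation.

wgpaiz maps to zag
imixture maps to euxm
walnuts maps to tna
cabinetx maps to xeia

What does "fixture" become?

rti

The pattern: keep every other character starting from the second (positions 2nd, 4th, 6th, ...), then reverse the string.
Applying both steps to "fixture": "itr", then "rti".
(Check on "wgpaiz": → "gaz" → "zag" ✓)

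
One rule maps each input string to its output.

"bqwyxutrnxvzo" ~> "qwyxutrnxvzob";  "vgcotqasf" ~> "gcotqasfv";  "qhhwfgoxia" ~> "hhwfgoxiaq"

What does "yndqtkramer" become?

Looking at the pairs, the operation is to move the first character to the end.
For "yndqtkramer" the result is "ndqtkramery".

ndqtkramery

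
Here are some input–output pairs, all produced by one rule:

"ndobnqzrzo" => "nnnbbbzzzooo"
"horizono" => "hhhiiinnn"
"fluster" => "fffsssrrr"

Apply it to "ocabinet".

The pattern: keep one character in every 3, starting at position 1 (positions 1st, 4th, 7th, ...), then repeat every character 3 times.
Applying both steps to "ocabinet": "obe", then "ooobbbeee".
(Check on "fluster": → "fsr" → "fffsssrrr" ✓)

ooobbbeee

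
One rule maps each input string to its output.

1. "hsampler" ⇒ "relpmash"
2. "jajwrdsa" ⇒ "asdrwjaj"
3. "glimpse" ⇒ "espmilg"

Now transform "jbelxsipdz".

zdpisxlebj

In each case the input is transformed by: reverse the string.
On "jbelxsipdz" that produces "zdpisxlebj".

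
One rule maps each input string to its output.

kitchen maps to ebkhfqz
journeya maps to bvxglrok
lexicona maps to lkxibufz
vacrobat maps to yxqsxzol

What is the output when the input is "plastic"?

Rule — move the last 3 characters to the front (rotate right by 3), then shift every letter 3 places backward in the alphabet (wrapping around).
Doing the same to "plastic": "qfzmixp".
(Check on "vacrobat": → "batvacro" → "yxqsxzol" ✓)

qfzmixp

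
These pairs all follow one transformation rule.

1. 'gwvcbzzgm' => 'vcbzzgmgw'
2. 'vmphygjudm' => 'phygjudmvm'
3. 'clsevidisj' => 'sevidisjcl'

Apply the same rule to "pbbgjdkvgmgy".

Looking at the pairs, the operation is to move the first 2 characters to the end (rotate left by 2).
Applying that to "pbbgjdkvgmgy" gives "bgjdkvgmgypb".

bgjdkvgmgypb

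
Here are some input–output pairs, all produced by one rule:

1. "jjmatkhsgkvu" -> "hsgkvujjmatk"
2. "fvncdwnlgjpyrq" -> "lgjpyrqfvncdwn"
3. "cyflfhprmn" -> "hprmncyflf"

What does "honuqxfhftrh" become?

fhftrhhonuqx

Looking at the pairs, the operation is to swap the front and back halves of the string.
So "honuqxfhftrh" becomes "fhftrhhonuqx".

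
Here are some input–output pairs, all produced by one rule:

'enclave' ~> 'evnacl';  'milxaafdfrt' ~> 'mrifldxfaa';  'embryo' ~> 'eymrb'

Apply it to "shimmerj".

srheimm

Each output is the input with this applied: delete the last character, then take characters alternately from the front and the back (1st, last, 2nd, 2nd-last, ...).
On "shimmerj": the first step gives "shimmer", and the second then gives "srheimm".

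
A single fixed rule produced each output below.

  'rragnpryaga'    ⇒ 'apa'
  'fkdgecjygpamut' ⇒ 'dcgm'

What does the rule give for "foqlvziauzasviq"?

qzusq

The pattern: keep one character in every 3, starting at position 3 (positions 3rd, 6th, 9th, ...).
Applying that to "foqlvziauzasviq" gives "qzusq".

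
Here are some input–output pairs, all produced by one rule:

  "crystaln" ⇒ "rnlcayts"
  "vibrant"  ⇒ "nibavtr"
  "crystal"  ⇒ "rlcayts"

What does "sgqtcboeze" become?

qogeecbzts

The pattern: sort the characters into reverse alphabetical order, then move the first 3 characters to the end (rotate left by 3).
On "sgqtcboeze": the first step gives "ztsqogeecb", and the second then gives "qogeecbzts".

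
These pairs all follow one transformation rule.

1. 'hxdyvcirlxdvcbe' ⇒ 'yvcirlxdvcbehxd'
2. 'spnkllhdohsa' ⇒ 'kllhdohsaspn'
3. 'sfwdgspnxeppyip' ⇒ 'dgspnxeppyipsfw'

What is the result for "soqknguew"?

Each output is the input with this applied: move the first 3 characters to the end (rotate left by 3).
On "soqknguew" that produces "knguewsoq".

knguewsoq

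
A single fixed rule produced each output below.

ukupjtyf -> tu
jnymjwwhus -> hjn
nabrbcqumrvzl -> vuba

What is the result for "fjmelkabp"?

aef

The pattern: reverse the string, then keep one character in every 3, starting at position 3 (positions 3rd, 6th, 9th, ...).
Applying both steps to "fjmelkabp": "pbaklemjf", then "aef".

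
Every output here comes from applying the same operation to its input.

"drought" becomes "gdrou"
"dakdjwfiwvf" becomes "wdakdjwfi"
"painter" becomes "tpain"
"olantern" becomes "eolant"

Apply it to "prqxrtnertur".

tprqxrtner

Each output is the input with this applied: delete the last 2 characters, then move the last character to the front.
For "prqxrtnertur", step one produces "prqxrtnert"; step two turns that into "tprqxrtner".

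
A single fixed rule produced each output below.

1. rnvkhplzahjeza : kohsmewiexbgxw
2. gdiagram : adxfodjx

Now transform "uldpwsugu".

irmaptdrr

The pattern: swap each adjacent pair of characters (1↔2, 3↔4, ...), then shift every letter 3 places backward in the alphabet (wrapping around).
For "uldpwsugu", step one produces "lupdswguu"; step two turns that into "irmaptdrr".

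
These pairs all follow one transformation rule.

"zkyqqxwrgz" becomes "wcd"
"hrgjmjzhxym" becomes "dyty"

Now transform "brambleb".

The pattern: keep one character in every 3, starting at position 2 (positions 2nd, 5th, 8th, ...), then shift every letter 12 places forward in the alphabet (wrapping around).
Starting from "brambleb": after the first operation, "rbb"; after the second, "dnn".

dnn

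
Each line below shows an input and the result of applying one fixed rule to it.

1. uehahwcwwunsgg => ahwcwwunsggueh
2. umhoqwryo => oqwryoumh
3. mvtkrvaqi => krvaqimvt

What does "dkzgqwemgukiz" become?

gqwemgukizdkz

Looking at the pairs, the operation is to move the first 3 characters to the end (rotate left by 3).
On "dkzgqwemgukiz" that produces "gqwemgukizdkz".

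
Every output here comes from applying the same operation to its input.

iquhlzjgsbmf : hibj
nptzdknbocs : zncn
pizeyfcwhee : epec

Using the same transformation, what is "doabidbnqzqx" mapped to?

bdzb

Rule — keep one character in every 3, starting at position 1 (positions 1st, 4th, 7th, ...), then swap each adjacent pair of characters (1↔2, 3↔4, ...).
Starting from "doabidbnqzqx": after the first operation, "dbbz"; after the second, "bdzb".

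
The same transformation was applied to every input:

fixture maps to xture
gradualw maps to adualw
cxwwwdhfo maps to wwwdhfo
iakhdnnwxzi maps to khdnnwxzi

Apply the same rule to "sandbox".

The transformation: delete the first 2 characters.
"sandbox" → "ndbox".

ndbox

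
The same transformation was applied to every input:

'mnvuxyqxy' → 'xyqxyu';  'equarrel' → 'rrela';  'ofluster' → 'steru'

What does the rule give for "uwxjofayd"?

ofaydj

The rule is to delete the first 3 characters, then move the first character to the end.
Starting from "uwxjofayd": after the first operation, "jofayd"; after the second, "ofaydj".
(Check on "equarrel": → "arrel" → "rrela" ✓)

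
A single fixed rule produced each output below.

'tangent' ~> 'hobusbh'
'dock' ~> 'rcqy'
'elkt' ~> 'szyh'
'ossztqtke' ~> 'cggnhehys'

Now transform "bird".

What's happening: shift every letter 12 places backward in the alphabet (wrapping around).
Doing the same to "bird": "pwfr".

pwfr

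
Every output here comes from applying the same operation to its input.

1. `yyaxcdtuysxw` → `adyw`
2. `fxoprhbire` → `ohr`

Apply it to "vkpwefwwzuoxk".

Each output is the input with this applied: keep one character in every 3, starting at position 3 (positions 3rd, 6th, 9th, ...).
So "vkpwefwwzuoxk" becomes "pfzx".

pfzx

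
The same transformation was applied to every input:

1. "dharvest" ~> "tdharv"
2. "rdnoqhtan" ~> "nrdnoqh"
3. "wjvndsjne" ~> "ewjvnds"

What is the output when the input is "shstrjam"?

mshstr

The transformation: move the last character to the front, then delete the last 2 characters.
Doing the same to "shstrjam": "mshstr".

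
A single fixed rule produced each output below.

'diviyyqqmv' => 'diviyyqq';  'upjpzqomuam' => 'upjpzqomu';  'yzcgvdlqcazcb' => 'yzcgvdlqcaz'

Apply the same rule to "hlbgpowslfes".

hlbgpowslf

The transformation: delete the last 2 characters.
Doing the same to "hlbgpowslfes": "hlbgpowslf".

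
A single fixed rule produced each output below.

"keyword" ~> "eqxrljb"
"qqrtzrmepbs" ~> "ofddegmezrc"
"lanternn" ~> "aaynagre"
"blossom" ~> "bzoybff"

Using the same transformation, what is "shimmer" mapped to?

refuvzz

The transformation: move the last 2 characters to the front (rotate right by 2), then shift every letter 13 places forward in the alphabet (wrapping around) — i.e. ROT13.
"shimmer" → "ershimm" → "refuvzz".
(Check on "qqrtzrmepbs": → "bsqqrtzrmep" → "ofddegmezrc" ✓)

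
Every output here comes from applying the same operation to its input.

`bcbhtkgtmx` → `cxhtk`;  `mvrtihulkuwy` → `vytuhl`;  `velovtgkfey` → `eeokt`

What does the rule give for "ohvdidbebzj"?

hzded

Looking at the pairs, the operation is to keep every other character starting from the second (positions 2nd, 4th, 6th, ...), then take characters alternately from the front and the back (1st, last, 2nd, 2nd-last, ...).
On "ohvdidbebzj": the first step gives "hddez", and the second then gives "hzded".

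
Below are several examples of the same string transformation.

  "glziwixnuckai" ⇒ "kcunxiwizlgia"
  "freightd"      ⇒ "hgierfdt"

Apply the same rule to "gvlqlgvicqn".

civglqlvgnq

In each case the input is transformed by: move the last 2 characters to the front (rotate right by 2), then reverse the string.
Doing the same to "gvlqlgvicqn": "civglqlvgnq".
(Check on "glziwixnuckai": → "aiglziwixnuck" → "kcunxiwizlgia" ✓)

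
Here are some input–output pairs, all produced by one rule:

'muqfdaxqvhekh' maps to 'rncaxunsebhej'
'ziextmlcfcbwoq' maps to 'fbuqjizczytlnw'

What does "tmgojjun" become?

In each case the input is transformed by: move the first character to the end, then shift every letter 3 places backward in the alphabet (wrapping around).
Starting from "tmgojjun": after the first operation, "mgojjunt"; after the second, "jdlggrkq".

jdlggrkq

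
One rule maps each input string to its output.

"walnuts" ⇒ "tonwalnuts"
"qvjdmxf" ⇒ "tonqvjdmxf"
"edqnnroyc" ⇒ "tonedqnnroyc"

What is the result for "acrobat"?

The transformation: prepend "ton".
Doing the same to "acrobat": "tonacrobat".

tonacrobat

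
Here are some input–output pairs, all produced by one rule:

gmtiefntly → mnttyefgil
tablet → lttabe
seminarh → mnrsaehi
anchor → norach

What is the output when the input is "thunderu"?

rtuudehn

Looking at the pairs, the operation is to sort the characters into alphabetical order, then swap the front and back halves of the string.
For "thunderu", step one produces "dehnrtuu"; step two turns that into "rtuudehn".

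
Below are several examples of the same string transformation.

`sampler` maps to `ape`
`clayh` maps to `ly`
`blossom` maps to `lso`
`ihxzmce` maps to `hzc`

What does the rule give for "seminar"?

The rule is to keep every other character starting from the second (positions 2nd, 4th, 6th, ...).
"seminar" → "eia".

eia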